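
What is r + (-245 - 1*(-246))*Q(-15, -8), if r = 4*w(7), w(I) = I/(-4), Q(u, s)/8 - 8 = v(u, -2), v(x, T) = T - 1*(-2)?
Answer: 57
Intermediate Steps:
v(x, T) = 2 + T (v(x, T) = T + 2 = 2 + T)
Q(u, s) = 64 (Q(u, s) = 64 + 8*(2 - 2) = 64 + 8*0 = 64 + 0 = 64)
w(I) = -I/4 (w(I) = I*(-¼) = -I/4)
r = -7 (r = 4*(-¼*7) = 4*(-7/4) = -7)
r + (-245 - 1*(-246))*Q(-15, -8) = -7 + (-245 - 1*(-246))*64 = -7 + (-245 + 246)*64 = -7 + 1*64 = -7 + 64 = 57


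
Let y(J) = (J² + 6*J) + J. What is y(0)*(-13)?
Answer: 0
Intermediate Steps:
y(J) = J² + 7*J
y(0)*(-13) = (0*(7 + 0))*(-13) = (0*7)*(-13) = 0*(-13) = 0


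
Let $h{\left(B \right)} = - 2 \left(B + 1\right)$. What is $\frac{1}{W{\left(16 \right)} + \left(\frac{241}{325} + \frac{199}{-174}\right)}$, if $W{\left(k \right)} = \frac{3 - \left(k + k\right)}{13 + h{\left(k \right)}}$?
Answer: $\frac{395850}{387463} \approx 1.0216$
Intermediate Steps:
$h{\left(B \right)} = -2 - 2 B$ ($h{\left(B \right)} = - 2 \left(1 + B\right) = -2 - 2 B$)
$W{\left(k \right)} = \frac{3 - 2 k}{11 - 2 k}$ ($W{\left(k \right)} = \frac{3 - \left(k + k\right)}{13 - \left(2 + 2 k\right)} = \frac{3 - 2 k}{11 - 2 k}$)
$\frac{1}{W{\left(16 \right)} + \left(\frac{241}{325} + \frac{199}{-174}\right)} = \frac{1}{\frac{-3 + 2 \cdot 16}{-11 + 2 \cdot 16} + \left(\frac{241}{325} + \frac{199}{-174}\right)} = \frac{1}{\frac{-3 + 32}{-11 + 32} + \left(241 \cdot \frac{1}{325} + 199 \left(- \frac{1}{174}\right)\right)} = \frac{1}{\frac{1}{21} \cdot 29 + \left(\frac{241}{325} - \frac{199}{174}\right)} = \frac{1}{\frac{1}{21} \cdot 29 - \frac{22741}{56550}} = \frac{1}{\frac{29}{21} - \frac{22741}{56550}} = \frac{1}{\frac{387463}{395850}} = \frac{395850}{387463}$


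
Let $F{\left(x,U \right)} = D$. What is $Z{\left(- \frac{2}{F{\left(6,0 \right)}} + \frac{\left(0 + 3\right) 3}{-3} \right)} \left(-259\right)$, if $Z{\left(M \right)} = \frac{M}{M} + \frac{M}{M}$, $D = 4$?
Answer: $-518$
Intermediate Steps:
$F{\left(x,U \right)} = 4$
$Z{\left(M \right)} = 2$ ($Z{\left(M \right)} = 1 + 1 = 2$)
$Z{\left(- \frac{2}{F{\left(6,0 \right)}} + \frac{\left(0 + 3\right) 3}{-3} \right)} \left(-259\right) = 2 \left(-259\right) = -518$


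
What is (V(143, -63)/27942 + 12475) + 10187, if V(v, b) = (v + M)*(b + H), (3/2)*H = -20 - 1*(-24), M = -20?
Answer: 633214183/27942 ≈ 22662.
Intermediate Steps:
H = 8/3 (H = 2*(-20 - 1*(-24))/3 = 2*(-20 + 24)/3 = (⅔)*4 = 8/3 ≈ 2.6667)
V(v, b) = (-20 + v)*(8/3 + b) (V(v, b) = (v - 20)*(b + 8/3) = (-20 + v)*(8/3 + b))
(V(143, -63)/27942 + 12475) + 10187 = ((-160/3 - 20*(-63) + (8/3)*143 - 63*143)/27942 + 12475) + 10187 = ((-160/3 + 1260 + 1144/3 - 9009)*(1/27942) + 12475) + 10187 = (-7421*1/27942 + 12475) + 10187 = (-7421/27942 + 12475) + 10187 = 348569029/27942 + 10187 = 633214183/27942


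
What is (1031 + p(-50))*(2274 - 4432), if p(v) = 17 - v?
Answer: -2369484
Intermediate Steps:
(1031 + p(-50))*(2274 - 4432) = (1031 + (17 - 1*(-50)))*(2274 - 4432) = (1031 + (17 + 50))*(-2158) = (1031 + 67)*(-2158) = 1098*(-2158) = -2369484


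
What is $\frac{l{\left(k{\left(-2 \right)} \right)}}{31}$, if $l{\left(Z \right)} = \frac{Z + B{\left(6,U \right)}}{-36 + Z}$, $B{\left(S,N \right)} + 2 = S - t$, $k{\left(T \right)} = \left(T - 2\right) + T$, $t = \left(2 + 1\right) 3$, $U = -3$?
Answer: $\frac{11}{1302} \approx 0.0084485$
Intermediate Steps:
$t = 9$ ($t = 3 \cdot 3 = 9$)
$k{\left(T \right)} = -2 + 2 T$ ($k{\left(T \right)} = \left(-2 + T\right) + T = -2 + 2 T$)
$B{\left(S,N \right)} = -11 + S$ ($B{\left(S,N \right)} = -2 + \left(S - 9\right) = -2 + \left(-9 + S\right) = -11 + S$)
$l{\left(Z \right)} = \frac{-5 + Z}{-36 + Z}$ ($l{\left(Z \right)} = \frac{Z + \left(-11 + 6\right)}{-36 + Z} = \frac{Z - 5}{-36 + Z} = \frac{-5 + Z}{-36 + Z}$)
$\frac{l{\left(k{\left(-2 \right)} \right)}}{31} = \frac{\frac{1}{-36 + \left(-2 + 2 \left(-2\right)\right)} \left(-5 + \left(-2 + 2 \left(-2\right)\right)\right)}{31} = \frac{-5 - 6}{-36 - 6} \cdot \frac{1}{31} = \frac{1}{-42} \left(-11\right) \frac{1}{31} = \left(- \frac{1}{42}\right) \left(-11\right) \frac{1}{31} = \frac{11}{42} \cdot \frac{1}{31} = \frac{11}{1302}$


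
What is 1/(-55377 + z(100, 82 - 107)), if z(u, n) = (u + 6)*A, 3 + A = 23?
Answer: -1/53257 ≈ -1.8777e-5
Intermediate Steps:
A = 20 (A = -3 + 23 = 20)
z(u, n) = 120 + 20*u (z(u, n) = (u + 6)*20 = (6 + u)*20 = 120 + 20*u)
1/(-55377 + z(100, 82 - 107)) = 1/(-55377 + (120 + 20*100)) = 1/(-55377 + (120 + 2000)) = 1/(-55377 + 2120) = 1/(-53257) = -1/53257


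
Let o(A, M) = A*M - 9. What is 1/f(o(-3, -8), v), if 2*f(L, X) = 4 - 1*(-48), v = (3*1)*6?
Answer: 1/26 ≈ 0.038462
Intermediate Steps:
o(A, M) = -9 + A*M
v = 18 (v = 3*6 = 18)
f(L, X) = 26 (f(L, X) = (4 - 1*(-48))/2 = (4 + 48)/2 = (1/2)*52 = 26)
1/f(o(-3, -8), v) = 1/26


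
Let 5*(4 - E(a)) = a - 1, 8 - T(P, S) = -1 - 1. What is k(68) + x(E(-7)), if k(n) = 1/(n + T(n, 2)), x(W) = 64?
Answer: 4993/78 ≈ 64.013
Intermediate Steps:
T(P, S) = 10 (T(P, S) = 8 - (-1 - 1) = 8 - 1*(-2) = 8 + 2 = 10)
E(a) = 21/5 - a/5 (E(a) = 4 - (a - 1)/5 = 4 - (-1 + a)/5 = 4 + (⅕ - a/5) = 21/5 - a/5)
k(n) = 1/(10 + n) (k(n) = 1/(n + 10) = 1/(10 + n))
k(68) + x(E(-7)) = 1/(10 + 68) + 64 = 1/78 + 64 = 4993/78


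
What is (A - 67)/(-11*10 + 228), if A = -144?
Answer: -211/118 ≈ -1.7881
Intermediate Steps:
(A - 67)/(-11*10 + 228) = (-144 - 67)/(-11*10 + 228) = -211/(-110 + 228) = -211/118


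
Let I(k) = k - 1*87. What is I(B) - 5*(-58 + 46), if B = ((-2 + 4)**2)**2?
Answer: -11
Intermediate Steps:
B = 16 (B = (2**2)**2 = 4**2 = 16)
I(k) = -87 + k (I(k) = k - 87 = -87 + k)
I(B) - 5*(-58 + 46) = (-87 + 16) - 5*(-58 + 46) = -71 - 5*(-12) = -71 + 60 = -11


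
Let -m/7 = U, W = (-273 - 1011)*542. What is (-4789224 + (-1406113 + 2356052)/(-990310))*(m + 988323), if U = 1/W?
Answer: -3262117606383756780995629/689184457680 ≈ -4.7333e+12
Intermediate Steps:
W = -695928 (W = -1284*542 = -695928)
U = -1/695928 (U = 1/(-695928) = -1/695928 ≈ -1.4369e-6)
m = 7/695928 (m = -7*(-1/695928) = 7/695928 ≈ 1.0059e-5)
(-4789224 + (-1406113 + 2356052)/(-990310))*(m + 988323) = (-4789224 + (-1406113 + 2356052)/(-990310))*(7/695928 + 988323) = (-4789224 + 949939*(-1/990310))*(687801648751/695928) = (-4789224 - 949939/990310)*(687801648751/695928) = -4742817369379/990310*687801648751/695928 = -3262117606383756780995629/689184457680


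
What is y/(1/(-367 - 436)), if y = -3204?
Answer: 2572812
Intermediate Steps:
y/(1/(-367 - 436)) = -3204/(1/(-367 - 436)) = -3204/(1/(-803)) = -3204/(-1/803) = -3204*(-803) = 2572812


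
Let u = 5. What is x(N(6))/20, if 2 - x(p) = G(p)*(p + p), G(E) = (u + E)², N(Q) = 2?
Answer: -97/10 ≈ -9.7000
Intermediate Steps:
G(E) = (5 + E)²
x(p) = 2 - 2*p*(5 + p)² (x(p) = 2 - (5 + p)²*(p + p) = 2 - (5 + p)²*2*p = 2 - 2*p*(5 + p)²)
x(N(6))/20 = (2 - 2*2*(5 + 2)²)/20 = (2 - 2*2*7²)/20 = (2 - 2*2*49)/20 = (2 - 196)/20 = (1/20)*(-194) = -97/10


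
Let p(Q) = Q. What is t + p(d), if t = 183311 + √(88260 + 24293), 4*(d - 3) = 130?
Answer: 366693/2 + 7*√2297 ≈ 1.8368e+5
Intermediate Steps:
d = 71/2 (d = 3 + (¼)*130 = 3 + 65/2 = 71/2 ≈ 35.500)
t = 183311 + 7*√2297 (t = 183311 + √112553 = 183311 + 7*√2297 ≈ 1.8365e+5)
t + p(d) = (183311 + 7*√2297) + 71/2 = 366693/2 + 7*√2297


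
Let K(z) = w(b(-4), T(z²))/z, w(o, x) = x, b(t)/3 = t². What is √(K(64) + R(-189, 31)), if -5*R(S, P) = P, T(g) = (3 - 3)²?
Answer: I*√155/5 ≈ 2.49*I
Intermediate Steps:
T(g) = 0 (T(g) = 0² = 0)
b(t) = 3*t²
R(S, P) = -P/5
K(z) = 0 (K(z) = 0/z = 0)
√(K(64) + R(-189, 31)) = √(0 - ⅕*31) = √(0 - 31/5) = √(-31/5) = I*√155/5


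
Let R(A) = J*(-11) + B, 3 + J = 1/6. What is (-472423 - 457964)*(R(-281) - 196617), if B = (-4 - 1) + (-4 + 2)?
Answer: 365814832853/2 ≈ 1.8291e+11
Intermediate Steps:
J = -17/6 (J = -3 + 1/6 = -17/6 ≈ -2.8333)
B = -7 (B = -5 - 2 = -7)
R(A) = 145/6 (R(A) = -17/6*(-11) - 7 = 187/6 - 7 = 145/6)
(-472423 - 457964)*(R(-281) - 196617) = (-472423 - 457964)*(145/6 - 196617) = -930387*(-1179557/6) = 365814832853/2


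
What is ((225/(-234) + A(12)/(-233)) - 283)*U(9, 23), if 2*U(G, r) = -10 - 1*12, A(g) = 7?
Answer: 18924631/6058 ≈ 3123.9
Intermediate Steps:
U(G, r) = -11 (U(G, r) = (-10 - 1*12)/2 = (-10 - 12)/2 = (½)*(-22) = -11)
((225/(-234) + A(12)/(-233)) - 283)*U(9, 23) = ((225/(-234) + 7/(-233)) - 283)*(-11) = ((225*(-1/234) + 7*(-1/233)) - 283)*(-11) = ((-25/26 - 7/233) - 283)*(-11) = (-6007/6058 - 283)*(-11) = -1720421/6058*(-11) = 18924631/6058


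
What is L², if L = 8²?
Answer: 4096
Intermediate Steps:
L = 64
L² = 64² = 4096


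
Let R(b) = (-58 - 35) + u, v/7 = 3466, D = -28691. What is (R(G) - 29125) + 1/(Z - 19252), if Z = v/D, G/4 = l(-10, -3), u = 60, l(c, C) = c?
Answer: -16106395030943/552383394 ≈ -29158.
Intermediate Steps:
v = 24262 (v = 7*3466 = 24262)
G = -40 (G = 4*(-10) = -40)
R(b) = -33 (R(b) = (-58 - 35) + 60 = -93 + 60 = -33)
Z = -24262/28691 (Z = 24262/(-28691) = 24262*(-1/28691) = -24262/28691 ≈ -0.84563)
(R(G) - 29125) + 1/(Z - 19252) = (-33 - 29125) + 1/(-24262/28691 - 19252) = -29158 + 1/(-552383394/28691) = -29158 - 28691/552383394 = -16106395030943/552383394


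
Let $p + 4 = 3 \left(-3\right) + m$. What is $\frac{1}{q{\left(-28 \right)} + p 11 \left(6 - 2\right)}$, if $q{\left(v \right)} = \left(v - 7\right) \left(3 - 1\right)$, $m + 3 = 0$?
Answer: $- \frac{1}{774} \approx -0.001292$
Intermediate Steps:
$m = -3$ ($m = -3 + 0 = -3$)
$p = -16$ ($p = -4 + \left(3 \left(-3\right) - 3\right) = -4 - 12 = -16$)
$q{\left(v \right)} = -14 + 2 v$ ($q{\left(v \right)} = \left(-7 + v\right) 2 = -14 + 2 v$)
$\frac{1}{q{\left(-28 \right)} + p 11 \left(6 - 2\right)} = \frac{1}{\left(-14 + 2 \left(-28\right)\right) + \left(-16\right) 11 \left(6 - 2\right)} = \frac{1}{\left(-14 - 56\right) - 176 \left(6 - 2\right)} = \frac{1}{-70 - 704} = \frac{1}{-774} = - \frac{1}{774}$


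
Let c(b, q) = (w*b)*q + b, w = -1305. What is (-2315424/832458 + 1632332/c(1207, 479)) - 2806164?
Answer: -146874758408645269462/52339996064147 ≈ -2.8062e+6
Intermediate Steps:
c(b, q) = b - 1305*b*q (c(b, q) = (-1305*b)*q + b = -1305*b*q + b = b - 1305*b*q)
(-2315424/832458 + 1632332/c(1207, 479)) - 2806164 = (-2315424/832458 + 1632332/((1207*(1 - 1305*479)))) - 2806164 = (-2315424*1/832458 + 1632332/((1207*(1 - 625095)))) - 2806164 = (-385904/138743 + 1632332/((1207*(-625094)))) - 2806164 = (-385904/138743 + 1632332/(-754488458)) - 2806164 = (-385904/138743 + 1632332*(-1/754488458)) - 2806164 = (-385904/138743 - 816166/377244229) - 2806164 = -145693294267354/52339996064147 - 2806164 = -146874758408645269462/52339996064147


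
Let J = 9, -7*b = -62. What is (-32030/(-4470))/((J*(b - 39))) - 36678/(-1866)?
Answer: 5182065458/263993283 ≈ 19.630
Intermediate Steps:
b = 62/7 (b = -⅐*(-62) = 62/7 ≈ 8.8571)
(-32030/(-4470))/((J*(b - 39))) - 36678/(-1866) = (-32030/(-4470))/((9*(62/7 - 39))) - 36678/(-1866) = (-32030*(-1/4470))/((9*(-211/7))) - 36678*(-1/1866) = 3203/(447*(-1899/7)) + 6113/311 = (3203/447)*(-7/1899) + 6113/311 = -22421/848853 + 6113/311 = 5182065458/263993283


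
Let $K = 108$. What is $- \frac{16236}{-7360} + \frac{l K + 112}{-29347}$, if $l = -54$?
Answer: $\frac{129644273}{53998480} \approx 2.4009$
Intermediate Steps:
$- \frac{16236}{-7360} + \frac{l K + 112}{-29347} = - \frac{16236}{-7360} + \frac{\left(-54\right) 108 + 112}{-29347} = \left(-16236\right) \left(- \frac{1}{7360}\right) + \left(-5832 + 112\right) \left(- \frac{1}{29347}\right) = \frac{4059}{1840} - - \frac{5720}{29347} = \frac{4059}{1840} + \frac{5720}{29347} = \frac{129644273}{53998480}$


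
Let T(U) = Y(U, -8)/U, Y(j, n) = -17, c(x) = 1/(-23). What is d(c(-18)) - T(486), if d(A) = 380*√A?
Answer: 17/486 + 380*I*√23/23 ≈ 0.034979 + 79.235*I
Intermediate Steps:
c(x) = -1/23
T(U) = -17/U
d(c(-18)) - T(486) = 380*√(-1/23) - (-17)/486 = 380*(I*√23/23) - (-17)/486 = 380*I*√23/23 - 1*(-17/486) = 380*I*√23/23 + 17/486 = 17/486 + 380*I*√23/23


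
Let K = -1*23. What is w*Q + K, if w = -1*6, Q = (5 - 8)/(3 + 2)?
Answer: -97/5 ≈ -19.400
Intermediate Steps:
Q = -⅗ (Q = -3/5 = -3*⅕ = -⅗ ≈ -0.60000)
K = -23
w = -6
w*Q + K = -6*(-⅗) - 23 = 18/5 - 23 = -97/5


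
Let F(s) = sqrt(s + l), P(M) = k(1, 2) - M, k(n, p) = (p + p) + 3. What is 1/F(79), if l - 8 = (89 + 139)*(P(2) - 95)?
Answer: -I*sqrt(417)/2919 ≈ -0.0069957*I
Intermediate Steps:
k(n, p) = 3 + 2*p (k(n, p) = 2*p + 3 = 3 + 2*p)
P(M) = 7 - M (P(M) = (3 + 2*2) - M = (3 + 4) - M = 7 - M)
l = -20512 (l = 8 + (89 + 139)*((7 - 1*2) - 95) = 8 + 228*((7 - 2) - 95) = 8 + 228*(5 - 95) = 8 + 228*(-90) = 8 - 20520 = -20512)
F(s) = sqrt(-20512 + s) (F(s) = sqrt(s - 20512) = sqrt(-20512 + s))
1/F(79) = 1/(sqrt(-20512 + 79)) = 1/(sqrt(-20433)) = 1/(7*I*sqrt(417)) = -I*sqrt(417)/2919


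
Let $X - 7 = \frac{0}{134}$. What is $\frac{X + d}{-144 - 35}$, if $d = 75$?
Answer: $- \frac{82}{179} \approx -0.4581$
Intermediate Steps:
$X = 7$ ($X = 7 + \frac{0}{134} = 7 + 0 \cdot \frac{1}{134} = 7 + 0 = 7$)
$\frac{X + d}{-144 - 35} = \frac{7 + 75}{-144 - 35} = \frac{1}{-179} \cdot 82 = \left(- \frac{1}{179}\right) 82 = - \frac{82}{179}$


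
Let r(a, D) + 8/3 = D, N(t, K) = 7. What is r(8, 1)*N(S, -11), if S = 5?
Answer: -35/3 ≈ -11.667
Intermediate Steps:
r(a, D) = -8/3 + D
r(8, 1)*N(S, -11) = (-8/3 + 1)*7 = -5/3*7 = -35/3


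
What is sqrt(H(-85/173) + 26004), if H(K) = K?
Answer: sqrt(778259011)/173 ≈ 161.26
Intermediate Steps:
sqrt(H(-85/173) + 26004) = sqrt(-85/173 + 26004) = sqrt(4498607/173) = sqrt(778259011)/173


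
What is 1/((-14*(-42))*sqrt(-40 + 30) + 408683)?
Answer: 408683/167025251929 - 588*I*sqrt(10)/167025251929 ≈ 2.4468e-6 - 1.1133e-8*I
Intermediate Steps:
1/((-14*(-42))*sqrt(-40 + 30) + 408683) = 1/(588*sqrt(-10) + 408683) = 1/(588*(I*sqrt(10)) + 408683) = 1/(588*I*sqrt(10) + 408683) = 1/(408683 + 588*I*sqrt(10))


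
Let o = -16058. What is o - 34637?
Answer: -50695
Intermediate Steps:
o - 34637 = -16058 - 34637 = -50695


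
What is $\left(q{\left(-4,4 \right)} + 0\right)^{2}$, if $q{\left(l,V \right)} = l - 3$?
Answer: $49$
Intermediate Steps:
$q{\left(l,V \right)} = -3 + l$ ($q{\left(l,V \right)} = l - 3 = -3 + l$)
$\left(q{\left(-4,4 \right)} + 0\right)^{2} = \left(\left(-3 - 4\right) + 0\right)^{2} = \left(-7 + 0\right)^{2} = \left(-7\right)^{2} = 49$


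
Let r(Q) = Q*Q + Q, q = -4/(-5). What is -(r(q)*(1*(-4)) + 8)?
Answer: -56/25 ≈ -2.2400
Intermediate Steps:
q = 4/5 (q = -4*(-1/5) = 4/5 ≈ 0.80000)
r(Q) = Q + Q**2 (r(Q) = Q**2 + Q = Q + Q**2)
-(r(q)*(1*(-4)) + 8) = -((4*(1 + 4/5)/5)*(1*(-4)) + 8) = -(((4/5)*(9/5))*(-4) + 8) = -((36/25)*(-4) + 8) = -(-144/25 + 8) = -1*56/25 = -56/25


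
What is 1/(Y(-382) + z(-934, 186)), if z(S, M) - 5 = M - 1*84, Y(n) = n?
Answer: -1/275 ≈ -0.0036364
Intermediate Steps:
z(S, M) = -79 + M (z(S, M) = 5 + (M - 1*84) = 5 + (M - 84) = 5 + (-84 + M) = -79 + M)
1/(Y(-382) + z(-934, 186)) = 1/(-382 + (-79 + 186)) = 1/(-382 + 107) = 1/(-275) = -1/275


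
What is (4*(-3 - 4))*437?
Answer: -12236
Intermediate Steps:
(4*(-3 - 4))*437 = (4*(-7))*437 = -28*437 = -12236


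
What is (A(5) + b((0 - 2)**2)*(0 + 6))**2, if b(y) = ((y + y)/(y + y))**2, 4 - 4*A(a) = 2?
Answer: 169/4 ≈ 42.250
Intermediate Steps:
A(a) = 1/2 (A(a) = 1 - 1/4*2 = 1 - 1/2 = 1/2)
b(y) = 1 (b(y) = ((2*y)/((2*y)))**2 = ((2*y)*(1/(2*y)))**2 = 1**2 = 1)
(A(5) + b((0 - 2)**2)*(0 + 6))**2 = (1/2 + 1*(0 + 6))**2 = (1/2 + 1*6)**2 = (1/2 + 6)**2 = (13/2)**2 = 169/4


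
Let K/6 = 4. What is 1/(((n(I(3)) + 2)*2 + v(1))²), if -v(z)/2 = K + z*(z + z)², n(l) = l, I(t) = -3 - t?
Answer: 1/4096 ≈ 0.00024414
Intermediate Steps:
K = 24 (K = 6*4 = 24)
v(z) = -48 - 8*z³ (v(z) = -2*(24 + z*(z + z)²) = -2*(24 + z*(2*z)²) = -2*(24 + z*(4*z²)) = -2*(24 + 4*z³) = -48 - 8*z³)
1/(((n(I(3)) + 2)*2 + v(1))²) = 1/((((-3 - 1*3) + 2)*2 + (-48 - 8*1³))²) = 1/((((-3 - 3) + 2)*2 + (-48 - 8*1))²) = 1/(((-6 + 2)*2 + (-48 - 8))²) = 1/((-4*2 - 56)²) = 1/((-8 - 56)²) = 1/((-64)²) = 1/4096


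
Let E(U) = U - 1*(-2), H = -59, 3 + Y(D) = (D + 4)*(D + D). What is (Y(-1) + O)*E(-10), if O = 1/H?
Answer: 4256/59 ≈ 72.136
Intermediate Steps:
Y(D) = -3 + 2*D*(4 + D) (Y(D) = -3 + (D + 4)*(D + D) = -3 + (4 + D)*(2*D) = -3 + 2*D*(4 + D))
E(U) = 2 + U (E(U) = U + 2 = 2 + U)
O = -1/59 (O = 1/(-59) = -1/59 ≈ -0.016949)
(Y(-1) + O)*E(-10) = ((-3 + 2*(-1)² + 8*(-1)) - 1/59)*(2 - 10) = ((-3 + 2*1 - 8) - 1/59)*(-8) = ((-3 + 2 - 8) - 1/59)*(-8) = (-9 - 1/59)*(-8) = -532/59*(-8) = 4256/59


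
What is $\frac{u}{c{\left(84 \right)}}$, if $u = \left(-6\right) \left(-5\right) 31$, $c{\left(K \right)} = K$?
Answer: $\frac{155}{14} \approx 11.071$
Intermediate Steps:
$u = 930$ ($u = 30 \cdot 31 = 930$)
$\frac{u}{c{\left(84 \right)}} = \frac{930}{84} = 930 \cdot \frac{1}{84} = \frac{155}{14}$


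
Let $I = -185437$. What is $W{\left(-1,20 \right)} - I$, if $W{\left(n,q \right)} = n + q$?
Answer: $185456$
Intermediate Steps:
$W{\left(-1,20 \right)} - I = \left(-1 + 20\right) - -185437 = 19 + 185437 = 185456$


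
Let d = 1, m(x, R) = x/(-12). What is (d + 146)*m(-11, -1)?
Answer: 539/4 ≈ 134.75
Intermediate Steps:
m(x, R) = -x/12 (m(x, R) = x*(-1/12) = -x/12)
(d + 146)*m(-11, -1) = (1 + 146)*(-1/12*(-11)) = 147*(11/12) = 539/4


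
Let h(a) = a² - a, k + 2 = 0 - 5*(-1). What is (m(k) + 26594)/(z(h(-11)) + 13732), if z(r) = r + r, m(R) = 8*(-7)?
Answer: 13269/6998 ≈ 1.8961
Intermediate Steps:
k = 3 (k = -2 + (0 - 5*(-1)) = -2 + (0 + 5) = -2 + 5 = 3)
m(R) = -56
z(r) = 2*r
(m(k) + 26594)/(z(h(-11)) + 13732) = (-56 + 26594)/(2*(-11*(-1 - 11)) + 13732) = 26538/(2*(-11*(-12)) + 13732) = 26538/(2*132 + 13732) = 26538/(264 + 13732) = 26538/13996 = 26538*(1/13996) = 13269/6998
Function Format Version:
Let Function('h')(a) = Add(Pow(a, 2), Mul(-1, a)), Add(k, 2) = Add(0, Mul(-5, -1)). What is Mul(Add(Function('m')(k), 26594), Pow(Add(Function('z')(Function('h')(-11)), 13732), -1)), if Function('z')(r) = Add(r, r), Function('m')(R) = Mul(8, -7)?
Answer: Rational(13269, 6998) ≈ 1.8961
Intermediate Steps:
k = 3 (k = Add(-2, Add(0, Mul(-5, -1))) = Add(-2, Add(0, 5)) = Add(-2, 5) = 3)
Function('m')(R) = -56
Function('z')(r) = Mul(2, r)
Mul(Add(Function('m')(k), 26594), Pow(Add(Function('z')(Function('h')(-11)), 13732), -1)) = Mul(Add(-56, 26594), Pow(Add(Mul(2, Mul(-11, Add(-1, -11))), 13732), -1)) = Mul(26538, Pow(Add(Mul(2, Mul(-11, -12)), 13732), -1)) = Mul(26538, Pow(Add(Mul(2, 132), 13732), -1)) = Mul(26538, Pow(Add(264, 13732), -1)) = Mul(26538, Pow(13996, -1)) = Mul(26538, Rational(1, 13996)) = Rational(13269, 6998)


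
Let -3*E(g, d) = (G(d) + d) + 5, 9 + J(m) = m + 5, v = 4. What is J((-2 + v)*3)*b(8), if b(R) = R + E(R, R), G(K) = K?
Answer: 2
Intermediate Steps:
J(m) = -4 + m (J(m) = -9 + (m + 5) = -9 + (5 + m) = -4 + m)
E(g, d) = -5/3 - 2*d/3 (E(g, d) = -((d + d) + 5)/3 = -(2*d + 5)/3 = -(5 + 2*d)/3 = -5/3 - 2*d/3)
b(R) = -5/3 + R/3 (b(R) = R + (-5/3 - 2*R/3) = -5/3 + R/3)
J((-2 + v)*3)*b(8) = (-4 + (-2 + 4)*3)*(-5/3 + (1/3)*8) = (-4 + 2*3)*(-5/3 + 8/3) = (-4 + 6)*1 = 2*1 = 2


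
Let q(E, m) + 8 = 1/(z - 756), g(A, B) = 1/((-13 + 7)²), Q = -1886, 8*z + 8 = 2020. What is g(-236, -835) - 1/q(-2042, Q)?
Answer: 22199/145332 ≈ 0.15275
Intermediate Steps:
z = 503/2 (z = -1 + (⅛)*2020 = -1 + 505/2 = 503/2 ≈ 251.50)
g(A, B) = 1/36 (g(A, B) = 1/((-6)²) = 1/36)
q(E, m) = -8074/1009 (q(E, m) = -8 + 1/(503/2 - 756) = -8 + 1/(-1009/2) = -8 - 2/1009 = -8074/1009)
g(-236, -835) - 1/q(-2042, Q) = 1/36 - 1/(-8074/1009) = 1/36 - 1*(-1009/8074) = 1/36 + 1009/8074 = 22199/145332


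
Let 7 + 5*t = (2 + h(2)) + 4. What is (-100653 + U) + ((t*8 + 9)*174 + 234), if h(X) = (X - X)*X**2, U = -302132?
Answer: -2006317/5 ≈ -4.0126e+5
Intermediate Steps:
h(X) = 0 (h(X) = 0*X**2 = 0)
t = -1/5 (t = -7/5 + ((2 + 0) + 4)/5 = -7/5 + (2 + 4)/5 = -7/5 + (1/5)*6 = -7/5 + 6/5 = -1/5 ≈ -0.20000)
(-100653 + U) + ((t*8 + 9)*174 + 234) = (-100653 - 302132) + ((-1/5*8 + 9)*174 + 234) = -402785 + ((-8/5 + 9)*174 + 234) = -402785 + ((37/5)*174 + 234) = -402785 + (6438/5 + 234) = -402785 + 7608/5 = -2006317/5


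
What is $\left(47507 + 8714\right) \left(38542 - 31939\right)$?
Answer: $371227263$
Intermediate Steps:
$\left(47507 + 8714\right) \left(38542 - 31939\right) = 56221 \cdot 6603 = 371227263$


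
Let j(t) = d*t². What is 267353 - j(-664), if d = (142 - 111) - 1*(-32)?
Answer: -27509095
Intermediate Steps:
d = 63 (d = 31 + 32 = 63)
j(t) = 63*t²
267353 - j(-664) = 267353 - 63*(-664)² = 267353 - 63*440896 = 267353 - 1*27776448 = 267353 - 27776448 = -27509095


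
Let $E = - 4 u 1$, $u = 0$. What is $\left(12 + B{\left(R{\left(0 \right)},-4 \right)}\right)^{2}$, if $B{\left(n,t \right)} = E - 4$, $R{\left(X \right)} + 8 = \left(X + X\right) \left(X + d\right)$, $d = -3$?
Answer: $64$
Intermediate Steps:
$E = 0$ ($E = \left(-4\right) 0 \cdot 1 = 0 \cdot 1 = 0$)
$R{\left(X \right)} = -8 + 2 X \left(-3 + X\right)$ ($R{\left(X \right)} = -8 + \left(X + X\right) \left(X - 3\right) = -8 + 2 X \left(-3 + X\right)$)
$B{\left(n,t \right)} = -4$ ($B{\left(n,t \right)} = 0 - 4 = -4$)
$\left(12 + B{\left(R{\left(0 \right)},-4 \right)}\right)^{2} = \left(12 - 4\right)^{2} = 8^{2} = 64$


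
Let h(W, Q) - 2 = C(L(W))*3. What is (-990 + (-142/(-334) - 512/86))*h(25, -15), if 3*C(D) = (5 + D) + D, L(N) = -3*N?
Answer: 1022291127/7181 ≈ 1.4236e+5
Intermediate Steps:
C(D) = 5/3 + 2*D/3 (C(D) = ((5 + D) + D)/3 = (5 + 2*D)/3 = 5/3 + 2*D/3)
h(W, Q) = 7 - 6*W (h(W, Q) = 2 + (5/3 + 2*(-3*W)/3)*3 = 2 + (5/3 - 2*W)*3 = 2 + (5 - 6*W) = 7 - 6*W)
(-990 + (-142/(-334) - 512/86))*h(25, -15) = (-990 + (-142/(-334) - 512/86))*(7 - 6*25) = (-990 + (-142*(-1/334) - 512*1/86))*(7 - 150) = (-990 + (71/167 - 256/43))*(-143) = (-990 - 39699/7181)*(-143) = -7148889/7181*(-143) = 1022291127/7181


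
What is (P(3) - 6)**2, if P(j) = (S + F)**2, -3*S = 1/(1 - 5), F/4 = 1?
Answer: 2362369/20736 ≈ 113.93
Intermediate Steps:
F = 4 (F = 4*1 = 4)
S = 1/12 (S = -1/(3*(1 - 5)) = -1/3/(-4) = -1/3*(-1/4) = 1/12 ≈ 0.083333)
P(j) = 2401/144 (P(j) = (1/12 + 4)**2 = (49/12)**2 = 2401/144)
(P(3) - 6)**2 = (2401/144 - 6)**2 = (1537/144)**2 = 2362369/20736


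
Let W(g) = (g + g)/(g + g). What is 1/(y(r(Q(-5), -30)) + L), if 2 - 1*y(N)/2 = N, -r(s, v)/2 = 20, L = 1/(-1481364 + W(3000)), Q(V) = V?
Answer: 1481363/124434491 ≈ 0.011905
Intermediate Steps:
W(g) = 1 (W(g) = (2*g)/((2*g)) = (2*g)*(1/(2*g)) = 1)
L = -1/1481363 (L = 1/(-1481364 + 1) = 1/(-1481363) = -1/1481363 ≈ -6.7505e-7)
r(s, v) = -40 (r(s, v) = -2*20 = -40)
y(N) = 4 - 2*N
1/(y(r(Q(-5), -30)) + L) = 1/((4 - 2*(-40)) - 1/1481363) = 1/((4 + 80) - 1/1481363) = 1/(84 - 1/1481363) = 1/(124434491/1481363) = 1481363/124434491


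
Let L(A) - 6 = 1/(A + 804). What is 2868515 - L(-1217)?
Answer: 1184694218/413 ≈ 2.8685e+6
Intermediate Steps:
L(A) = 6 + 1/(804 + A) (L(A) = 6 + 1/(A + 804) = 6 + 1/(804 + A))
2868515 - L(-1217) = 2868515 - (4825 + 6*(-1217))/(804 - 1217) = 2868515 - (4825 - 7302)/(-413) = 2868515 - (-1)*(-2477)/413 = 2868515 - 1*2477/413 = 2868515 - 2477/413 = 1184694218/413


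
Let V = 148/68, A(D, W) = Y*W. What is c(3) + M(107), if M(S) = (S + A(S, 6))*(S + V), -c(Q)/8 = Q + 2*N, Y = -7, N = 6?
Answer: 118600/17 ≈ 6976.5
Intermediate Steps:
A(D, W) = -7*W
V = 37/17 (V = 148*(1/68) = 37/17 ≈ 2.1765)
c(Q) = -96 - 8*Q (c(Q) = -8*(Q + 2*6) = -8*(Q + 12) = -8*(12 + Q) = -96 - 8*Q)
M(S) = (-42 + S)*(37/17 + S) (M(S) = (S - 7*6)*(S + 37/17) = (S - 42)*(37/17 + S) = (-42 + S)*(37/17 + S))
c(3) + M(107) = (-96 - 8*3) + (-1554/17 + 107² - 677/17*107) = (-96 - 24) + (-1554/17 + 11449 - 72439/17) = -120 + 120640/17 = 118600/17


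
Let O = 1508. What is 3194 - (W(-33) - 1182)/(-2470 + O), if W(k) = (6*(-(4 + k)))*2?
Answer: 1535897/481 ≈ 3193.1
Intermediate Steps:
W(k) = -48 - 12*k (W(k) = (6*(-4 - k))*2 = (-24 - 6*k)*2 = -48 - 12*k)
3194 - (W(-33) - 1182)/(-2470 + O) = 3194 - ((-48 - 12*(-33)) - 1182)/(-2470 + 1508) = 3194 - ((-48 + 396) - 1182)/(-962) = 3194 - (348 - 1182)*(-1)/962 = 3194 - (-834)*(-1)/962 = 3194 - 1*417/481 = 3194 - 417/481 = 1535897/481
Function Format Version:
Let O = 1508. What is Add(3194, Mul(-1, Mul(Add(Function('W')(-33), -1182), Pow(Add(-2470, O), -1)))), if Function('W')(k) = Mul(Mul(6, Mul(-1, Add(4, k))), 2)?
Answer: Rational(1535897, 481) ≈ 3193.1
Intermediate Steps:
Function('W')(k) = Add(-48, Mul(-12, k)) (Function('W')(k) = Mul(Mul(6, Add(-4, Mul(-1, k))), 2) = Mul(Add(-24, Mul(-6, k)), 2) = Add(-48, Mul(-12, k)))
Add(3194, Mul(-1, Mul(Add(Function('W')(-33), -1182), Pow(Add(-2470, O), -1)))) = Add(3194, Mul(-1, Mul(Add(Add(-48, Mul(-12, -33)), -1182), Pow(Add(-2470, 1508), -1)))) = Add(3194, Mul(-1, Mul(Add(Add(-48, 396), -1182), Pow(-962, -1)))) = Add(3194, Mul(-1, Mul(Add(348, -1182), Rational(-1, 962)))) = Add(3194, Mul(-1, Mul(-834, Rational(-1, 962)))) = Add(3194, Mul(-1, Rational(417, 481))) = Add(3194, Rational(-417, 481)) = Rational(1535897, 481)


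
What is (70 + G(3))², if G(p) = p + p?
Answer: 5776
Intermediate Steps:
G(p) = 2*p
(70 + G(3))² = (70 + 2*3)² = (70 + 6)² = 76² = 5776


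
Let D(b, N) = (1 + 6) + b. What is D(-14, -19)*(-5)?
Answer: 35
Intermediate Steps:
D(b, N) = 7 + b
D(-14, -19)*(-5) = (7 - 14)*(-5) = -7*(-5) = 35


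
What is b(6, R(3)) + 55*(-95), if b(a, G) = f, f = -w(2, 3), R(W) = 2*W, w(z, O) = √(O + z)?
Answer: -5225 - √5 ≈ -5227.2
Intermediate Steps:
f = -√5 (f = -√(3 + 2) = -√5 ≈ -2.2361)
b(a, G) = -√5
b(6, R(3)) + 55*(-95) = -√5 + 55*(-95) = -√5 - 5225 = -5225 - √5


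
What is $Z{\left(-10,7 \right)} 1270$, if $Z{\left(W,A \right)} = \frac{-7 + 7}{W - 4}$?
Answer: $0$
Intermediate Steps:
$Z{\left(W,A \right)} = 0$ ($Z{\left(W,A \right)} = \frac{0}{-4 + W} = 0$)
$Z{\left(-10,7 \right)} 1270 = 0 \cdot 1270 = 0$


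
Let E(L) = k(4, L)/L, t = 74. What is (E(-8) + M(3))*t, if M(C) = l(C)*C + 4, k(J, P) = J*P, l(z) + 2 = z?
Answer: 814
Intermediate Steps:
l(z) = -2 + z
M(C) = 4 + C*(-2 + C) (M(C) = (-2 + C)*C + 4 = C*(-2 + C) + 4 = 4 + C*(-2 + C))
E(L) = 4 (E(L) = (4*L)/L = 4)
(E(-8) + M(3))*t = (4 + (4 + 3*(-2 + 3)))*74 = (4 + (4 + 3*1))*74 = (4 + (4 + 3))*74 = (4 + 7)*74 = 11*74 = 814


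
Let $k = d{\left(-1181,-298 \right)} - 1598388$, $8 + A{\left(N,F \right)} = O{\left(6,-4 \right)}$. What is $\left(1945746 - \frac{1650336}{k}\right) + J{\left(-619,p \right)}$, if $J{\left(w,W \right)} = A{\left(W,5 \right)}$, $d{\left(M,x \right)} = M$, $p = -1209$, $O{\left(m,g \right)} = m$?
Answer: $\frac{3112353434672}{1599569} \approx 1.9457 \cdot 10^{6}$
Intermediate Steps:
$A{\left(N,F \right)} = -2$ ($A{\left(N,F \right)} = -8 + 6 = -2$)
$k = -1599569$ ($k = -1181 - 1598388 = -1599569$)
$J{\left(w,W \right)} = -2$
$\left(1945746 - \frac{1650336}{k}\right) + J{\left(-619,p \right)} = \left(1945746 - \frac{1650336}{-1599569}\right) - 2 = \left(1945746 - - \frac{1650336}{1599569}\right) - 2 = \left(1945746 + \frac{1650336}{1599569}\right) - 2 = \frac{3112356633810}{1599569} - 2 = \frac{3112353434672}{1599569}$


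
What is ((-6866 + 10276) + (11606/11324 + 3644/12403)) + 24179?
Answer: 1937551816891/70225786 ≈ 27590.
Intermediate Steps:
((-6866 + 10276) + (11606/11324 + 3644/12403)) + 24179 = (3410 + (11606*(1/11324) + 3644*(1/12403))) + 24179 = (3410 + (5803/5662 + 3644/12403)) + 24179 = (3410 + 92606937/70225786) + 24179 = 239562537197/70225786 + 24179 = 1937551816891/70225786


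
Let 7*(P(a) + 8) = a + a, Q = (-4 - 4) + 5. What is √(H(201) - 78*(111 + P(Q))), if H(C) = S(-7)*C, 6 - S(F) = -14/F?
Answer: I*√350994/7 ≈ 84.635*I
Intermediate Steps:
S(F) = 6 + 14/F (S(F) = 6 - (-14)/F = 6 + 14/F)
Q = -3 (Q = -8 + 5 = -3)
P(a) = -8 + 2*a/7 (P(a) = -8 + (a + a)/7 = -8 + (2*a)/7 = -8 + 2*a/7)
H(C) = 4*C (H(C) = (6 + 14/(-7))*C = (6 + 14*(-⅐))*C = (6 - 2)*C = 4*C)
√(H(201) - 78*(111 + P(Q))) = √(4*201 - 78*(111 + (-8 + (2/7)*(-3)))) = √(804 - 78*(111 + (-8 - 6/7))) = √(804 - 78*(111 - 62/7)) = √(804 - 78*715/7) = √(804 - 55770/7) = √(-50142/7) = I*√350994/7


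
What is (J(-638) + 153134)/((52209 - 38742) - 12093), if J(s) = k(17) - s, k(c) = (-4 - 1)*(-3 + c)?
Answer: 25617/229 ≈ 111.86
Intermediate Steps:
k(c) = 15 - 5*c (k(c) = -5*(-3 + c) = 15 - 5*c)
J(s) = -70 - s (J(s) = (15 - 5*17) - s = (15 - 85) - s = -70 - s)
(J(-638) + 153134)/((52209 - 38742) - 12093) = ((-70 - 1*(-638)) + 153134)/((52209 - 38742) - 12093) = ((-70 + 638) + 153134)/(13467 - 12093) = (568 + 153134)/1374 = 153702*(1/1374) = 25617/229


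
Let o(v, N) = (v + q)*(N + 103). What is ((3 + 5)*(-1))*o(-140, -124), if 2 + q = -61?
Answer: -34104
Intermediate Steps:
q = -63 (q = -2 - 61 = -63)
o(v, N) = (-63 + v)*(103 + N) (o(v, N) = (v - 63)*(N + 103) = (-63 + v)*(103 + N))
((3 + 5)*(-1))*o(-140, -124) = ((3 + 5)*(-1))*(-6489 - 63*(-124) + 103*(-140) - 124*(-140)) = (8*(-1))*(-6489 + 7812 - 14420 + 17360) = -8*4263 = -34104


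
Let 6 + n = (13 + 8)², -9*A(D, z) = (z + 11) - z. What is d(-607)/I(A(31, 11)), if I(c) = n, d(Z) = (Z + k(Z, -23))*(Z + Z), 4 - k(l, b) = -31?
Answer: 694408/435 ≈ 1596.3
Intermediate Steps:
k(l, b) = 35 (k(l, b) = 4 - 1*(-31) = 4 + 31 = 35)
A(D, z) = -11/9 (A(D, z) = -((z + 11) - z)/9 = -((11 + z) - z)/9 = -⅑*11 = -11/9)
n = 435 (n = -6 + (13 + 8)² = -6 + 21² = -6 + 441 = 435)
d(Z) = 2*Z*(35 + Z) (d(Z) = (Z + 35)*(Z + Z) = (35 + Z)*(2*Z) = 2*Z*(35 + Z))
I(c) = 435
d(-607)/I(A(31, 11)) = (2*(-607)*(35 - 607))/435 = (2*(-607)*(-572))*(1/435) = 694408*(1/435) = 694408/435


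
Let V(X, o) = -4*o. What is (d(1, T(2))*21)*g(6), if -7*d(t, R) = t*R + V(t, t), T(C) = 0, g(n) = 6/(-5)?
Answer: -72/5 ≈ -14.400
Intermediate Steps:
g(n) = -6/5 (g(n) = 6*(-⅕) = -6/5)
d(t, R) = 4*t/7 - R*t/7 (d(t, R) = -(t*R - 4*t)/7 = -(R*t - 4*t)/7 = -(-4*t + R*t)/7 = 4*t/7 - R*t/7)
(d(1, T(2))*21)*g(6) = (((⅐)*1*(4 - 1*0))*21)*(-6/5) = (((⅐)*1*(4 + 0))*21)*(-6/5) = (((⅐)*1*4)*21)*(-6/5) = ((4/7)*21)*(-6/5) = 12*(-6/5) = -72/5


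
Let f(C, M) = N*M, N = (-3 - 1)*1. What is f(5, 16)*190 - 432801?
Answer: -444961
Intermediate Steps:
N = -4 (N = -4*1 = -4)
f(C, M) = -4*M
f(5, 16)*190 - 432801 = -4*16*190 - 432801 = -64*190 - 432801 = -12160 - 432801 = -444961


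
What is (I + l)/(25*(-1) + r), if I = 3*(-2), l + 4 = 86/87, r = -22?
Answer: 784/4089 ≈ 0.19173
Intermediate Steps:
l = -262/87 (l = -4 + 86/87 = -262/87 ≈ -3.0115)
I = -6
(I + l)/(25*(-1) + r) = (-6 - 262/87)/(25*(-1) - 22) = -784/(87*(-25 - 22)) = -784/87/(-47) = -784/87*(-1/47) = 784/4089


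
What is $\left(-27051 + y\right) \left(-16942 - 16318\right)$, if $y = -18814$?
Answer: $1525469900$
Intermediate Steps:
$\left(-27051 + y\right) \left(-16942 - 16318\right) = \left(-27051 - 18814\right) \left(-16942 - 16318\right) = \left(-45865\right) \left(-33260\right) = 1525469900$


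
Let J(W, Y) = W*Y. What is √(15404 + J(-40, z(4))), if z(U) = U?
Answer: 2*√3811 ≈ 123.47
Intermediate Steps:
√(15404 + J(-40, z(4))) = √(15404 - 40*4) = √(15404 - 160) = √15244 = 2*√3811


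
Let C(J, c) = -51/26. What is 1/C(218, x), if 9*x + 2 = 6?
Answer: -26/51 ≈ -0.50980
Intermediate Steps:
x = 4/9 (x = -2/9 + (⅑)*6 = -2/9 + ⅔ = 4/9 ≈ 0.44444)
C(J, c) = -51/26 (C(J, c) = -51*1/26 = -51/26)
1/C(218, x) = 1/(-51/26) = -26/51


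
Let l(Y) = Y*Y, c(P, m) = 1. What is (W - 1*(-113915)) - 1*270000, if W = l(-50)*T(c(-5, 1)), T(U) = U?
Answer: -153585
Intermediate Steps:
l(Y) = Y²
W = 2500 (W = (-50)²*1 = 2500*1 = 2500)
(W - 1*(-113915)) - 1*270000 = (2500 - 1*(-113915)) - 1*270000 = (2500 + 113915) - 270000 = 116415 - 270000 = -153585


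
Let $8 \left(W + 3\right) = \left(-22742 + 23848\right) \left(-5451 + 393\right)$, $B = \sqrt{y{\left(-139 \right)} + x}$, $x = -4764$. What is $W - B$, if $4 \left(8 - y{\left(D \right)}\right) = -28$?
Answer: $- \frac{1398543}{2} - i \sqrt{4749} \approx -6.9927 \cdot 10^{5} - 68.913 i$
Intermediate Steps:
$y{\left(D \right)} = 15$ ($y{\left(D \right)} = 8 - -7 = 8 + 7 = 15$)
$B = i \sqrt{4749}$ ($B = \sqrt{15 - 4764} = \sqrt{-4749} = i \sqrt{4749} \approx 68.913 i$)
$W = - \frac{1398543}{2}$ ($W = -3 + \frac{\left(-22742 + 23848\right) \left(-5451 + 393\right)}{8} = -3 + \frac{1106 \left(-5058\right)}{8} = -3 + \frac{1}{8} \left(-5594148\right) = -3 - \frac{1398537}{2} = - \frac{1398543}{2} \approx -6.9927 \cdot 10^{5}$)
$W - B = - \frac{1398543}{2} - i \sqrt{4749}$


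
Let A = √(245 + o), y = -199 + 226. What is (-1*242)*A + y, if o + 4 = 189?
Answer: 27 - 242*√430 ≈ -4991.2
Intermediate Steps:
o = 185 (o = -4 + 189 = 185)
y = 27
A = √430 (A = √(245 + 185) = √430 ≈ 20.736)
(-1*242)*A + y = (-1*242)*√430 + 27 = -242*√430 + 27 = 27 - 242*√430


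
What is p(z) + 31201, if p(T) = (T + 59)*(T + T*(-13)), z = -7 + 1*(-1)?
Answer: 36097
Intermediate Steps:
z = -8 (z = -7 - 1 = -8)
p(T) = -12*T*(59 + T) (p(T) = (59 + T)*(T - 13*T) = (59 + T)*(-12*T) = -12*T*(59 + T))
p(z) + 31201 = -12*(-8)*(59 - 8) + 31201 = -12*(-8)*51 + 31201 = 4896 + 31201 = 36097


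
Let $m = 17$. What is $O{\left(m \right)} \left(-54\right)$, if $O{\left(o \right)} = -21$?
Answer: $1134$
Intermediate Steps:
$O{\left(m \right)} \left(-54\right) = \left(-21\right) \left(-54\right) = 1134$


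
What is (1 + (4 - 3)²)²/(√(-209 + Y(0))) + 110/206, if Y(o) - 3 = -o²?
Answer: 55/103 - 2*I*√206/103 ≈ 0.53398 - 0.27869*I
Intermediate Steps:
Y(o) = 3 - o²
(1 + (4 - 3)²)²/(√(-209 + Y(0))) + 110/206 = (1 + (4 - 3)²)²/(√(-209 + (3 - 1*0²))) + 110/206 = (1 + 1²)²/(√(-209 + (3 - 1*0))) + 110*(1/206) = (1 + 1)²/(√(-209 + (3 + 0))) + 55/103 = 2²/(√(-209 + 3)) + 55/103 = 4/(√(-206)) + 55/103 = 4/((I*√206)) + 55/103 = 4*(-I*√206/206) + 55/103 = -2*I*√206/103 + 55/103 = 55/103 - 2*I*√206/103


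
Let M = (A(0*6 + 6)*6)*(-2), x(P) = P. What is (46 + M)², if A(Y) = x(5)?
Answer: 196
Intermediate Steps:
A(Y) = 5
M = -60 (M = (5*6)*(-2) = 30*(-2) = -60)
(46 + M)² = (46 - 60)² = (-14)² = 196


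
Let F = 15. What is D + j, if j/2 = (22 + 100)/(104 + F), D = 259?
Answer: 31065/119 ≈ 261.05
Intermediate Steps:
j = 244/119 (j = 2*((22 + 100)/(104 + 15)) = 2*(122/119) = 244/119 ≈ 2.0504)
D + j = 259 + 244/119 = 31065/119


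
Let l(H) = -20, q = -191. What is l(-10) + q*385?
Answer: -73555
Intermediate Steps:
l(-10) + q*385 = -20 - 191*385 = -20 - 73535 = -73555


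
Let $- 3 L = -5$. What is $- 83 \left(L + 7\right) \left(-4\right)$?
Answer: $\frac{8632}{3} \approx 2877.3$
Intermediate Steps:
$L = \frac{5}{3}$ ($L = \left(- \frac{1}{3}\right) \left(-5\right) = \frac{5}{3} \approx 1.6667$)
$- 83 \left(L + 7\right) \left(-4\right) = - 83 \left(\frac{5}{3} + 7\right) \left(-4\right) = - 83 \cdot \frac{26}{3} \left(-4\right) = \left(-83\right) \left(- \frac{104}{3}\right) = \frac{8632}{3}$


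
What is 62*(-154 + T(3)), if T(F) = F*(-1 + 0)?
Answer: -9734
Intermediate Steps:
T(F) = -F (T(F) = F*(-1) = -F)
62*(-154 + T(3)) = 62*(-154 - 1*3) = 62*(-154 - 3) = 62*(-157) = -9734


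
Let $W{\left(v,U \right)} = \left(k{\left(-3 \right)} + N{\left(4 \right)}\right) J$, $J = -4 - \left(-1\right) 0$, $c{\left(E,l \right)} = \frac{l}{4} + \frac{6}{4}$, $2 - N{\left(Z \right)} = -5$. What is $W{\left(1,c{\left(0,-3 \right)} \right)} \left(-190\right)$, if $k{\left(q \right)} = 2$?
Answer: $6840$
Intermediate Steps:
$N{\left(Z \right)} = 7$ ($N{\left(Z \right)} = 2 - -5 = 2 + 5 = 7$)
$c{\left(E,l \right)} = \frac{3}{2} + \frac{l}{4}$ ($c{\left(E,l \right)} = l \frac{1}{4} + 6 \cdot \frac{1}{4} = \frac{l}{4} + \frac{3}{2} = \frac{3}{2} + \frac{l}{4}$)
$J = -4$ ($J = -4 - 0 = -4 + 0 = -4$)
$W{\left(v,U \right)} = -36$ ($W{\left(v,U \right)} = \left(2 + 7\right) \left(-4\right) = 9 \left(-4\right) = -36$)
$W{\left(1,c{\left(0,-3 \right)} \right)} \left(-190\right) = \left(-36\right) \left(-190\right) = 6840$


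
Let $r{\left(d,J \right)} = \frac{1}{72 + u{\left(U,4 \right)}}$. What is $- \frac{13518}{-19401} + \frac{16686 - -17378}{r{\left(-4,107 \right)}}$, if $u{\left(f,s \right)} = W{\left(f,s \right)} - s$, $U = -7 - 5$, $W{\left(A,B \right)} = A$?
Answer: $\frac{12336350234}{6467} \approx 1.9076 \cdot 10^{6}$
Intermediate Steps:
$U = -12$ ($U = -7 - 5 = -12$)
$u{\left(f,s \right)} = f - s$
$r{\left(d,J \right)} = \frac{1}{56}$ ($r{\left(d,J \right)} = \frac{1}{72 - 16} = \frac{1}{56}$)
$- \frac{13518}{-19401} + \frac{16686 - -17378}{r{\left(-4,107 \right)}} = - \frac{13518}{-19401} + \left(16686 - -17378\right) \frac{1}{\frac{1}{56}} = \left(-13518\right) \left(- \frac{1}{19401}\right) + \left(16686 + 17378\right) 56 = \frac{4506}{6467} + 34064 \cdot 56 = \frac{4506}{6467} + 1907584 = \frac{12336350234}{6467}$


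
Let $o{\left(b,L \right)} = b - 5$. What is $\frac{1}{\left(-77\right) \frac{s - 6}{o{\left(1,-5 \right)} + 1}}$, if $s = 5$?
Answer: $- \frac{3}{77} \approx -0.038961$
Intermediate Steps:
$o{\left(b,L \right)} = -5 + b$
$\frac{1}{\left(-77\right) \frac{s - 6}{o{\left(1,-5 \right)} + 1}} = \frac{1}{\left(-77\right) \frac{5 - 6}{\left(-5 + 1\right) + 1}} = \frac{1}{\left(-77\right) \left(- \frac{1}{-4 + 1}\right)} = \frac{1}{\left(-77\right) \left(- \frac{1}{-3}\right)} = \frac{1}{\left(-77\right) \left(\left(-1\right) \left(- \frac{1}{3}\right)\right)} = \frac{1}{\left(-77\right) \frac{1}{3}} = \frac{1}{- \frac{77}{3}} = - \frac{3}{77}$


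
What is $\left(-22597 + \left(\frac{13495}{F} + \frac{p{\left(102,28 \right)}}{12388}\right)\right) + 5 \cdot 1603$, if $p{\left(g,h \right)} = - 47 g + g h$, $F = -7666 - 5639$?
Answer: $- \frac{12650696437}{867486} \approx -14583.0$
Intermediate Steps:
$F = -13305$
$\left(-22597 + \left(\frac{13495}{F} + \frac{p{\left(102,28 \right)}}{12388}\right)\right) + 5 \cdot 1603 = \left(-22597 + \left(\frac{13495}{-13305} + \frac{102 \left(-47 + 28\right)}{12388}\right)\right) + 5 \cdot 1603 = \left(-22597 + \left(13495 \left(- \frac{1}{13305}\right) + 102 \left(-19\right) \frac{1}{12388}\right)\right) + 8015 = \left(-22597 - \frac{1015585}{867486}\right) + 8015 = - \frac{19603596727}{867486} + 8015 = - \frac{12650696437}{867486}$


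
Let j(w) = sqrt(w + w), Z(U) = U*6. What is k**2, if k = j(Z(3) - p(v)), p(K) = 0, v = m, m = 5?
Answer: 36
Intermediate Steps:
v = 5
Z(U) = 6*U
j(w) = sqrt(2)*sqrt(w) (j(w) = sqrt(2*w) = sqrt(2)*sqrt(w))
k = 6 (k = sqrt(2)*sqrt(6*3 - 1*0) = sqrt(2)*sqrt(18 + 0) = sqrt(2)*sqrt(18) = sqrt(2)*(3*sqrt(2)) = 6)
k**2 = 6**2 = 36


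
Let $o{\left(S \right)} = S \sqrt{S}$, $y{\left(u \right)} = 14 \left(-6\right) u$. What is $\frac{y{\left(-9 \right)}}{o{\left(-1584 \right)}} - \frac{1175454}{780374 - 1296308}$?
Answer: $\frac{65303}{28663} + \frac{7 i \sqrt{11}}{1936} \approx 2.2783 + 0.011992 i$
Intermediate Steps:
$y{\left(u \right)} = - 84 u$
$o{\left(S \right)} = S^{\frac{3}{2}}$
$\frac{y{\left(-9 \right)}}{o{\left(-1584 \right)}} - \frac{1175454}{780374 - 1296308} = \frac{\left(-84\right) \left(-9\right)}{\left(-1584\right)^{\frac{3}{2}}} - \frac{1175454}{780374 - 1296308} = \frac{756}{\left(-19008\right) i \sqrt{11}} - \frac{1175454}{780374 - 1296308} = 756 \frac{i \sqrt{11}}{209088} - \frac{1175454}{-515934} = \frac{7 i \sqrt{11}}{1936} - - \frac{65303}{28663} = \frac{7 i \sqrt{11}}{1936} + \frac{65303}{28663} = \frac{65303}{28663} + \frac{7 i \sqrt{11}}{1936}$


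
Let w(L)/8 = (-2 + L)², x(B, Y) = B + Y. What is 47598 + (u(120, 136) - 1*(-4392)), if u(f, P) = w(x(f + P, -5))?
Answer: 547998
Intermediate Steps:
w(L) = 8*(-2 + L)²
u(f, P) = 8*(-7 + P + f)² (u(f, P) = 8*(-2 + ((f + P) - 5))² = 8*(-2 + ((P + f) - 5))² = 8*(-2 + (-5 + P + f))² = 8*(-7 + P + f)²)
47598 + (u(120, 136) - 1*(-4392)) = 47598 + (8*(-7 + 136 + 120)² - 1*(-4392)) = 47598 + (8*249² + 4392) = 47598 + (8*62001 + 4392) = 47598 + (496008 + 4392) = 47598 + 500400 = 547998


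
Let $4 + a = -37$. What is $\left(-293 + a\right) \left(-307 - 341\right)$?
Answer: $216432$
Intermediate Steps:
$a = -41$ ($a = -4 - 37 = -41$)
$\left(-293 + a\right) \left(-307 - 341\right) = \left(-293 - 41\right) \left(-307 - 341\right) = \left(-334\right) \left(-648\right) = 216432$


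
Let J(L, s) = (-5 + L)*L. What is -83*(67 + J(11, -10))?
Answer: -11039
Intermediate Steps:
J(L, s) = L*(-5 + L)
-83*(67 + J(11, -10)) = -83*(67 + 11*(-5 + 11)) = -83*(67 + 11*6) = -83*(67 + 66) = -83*133 = -11039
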